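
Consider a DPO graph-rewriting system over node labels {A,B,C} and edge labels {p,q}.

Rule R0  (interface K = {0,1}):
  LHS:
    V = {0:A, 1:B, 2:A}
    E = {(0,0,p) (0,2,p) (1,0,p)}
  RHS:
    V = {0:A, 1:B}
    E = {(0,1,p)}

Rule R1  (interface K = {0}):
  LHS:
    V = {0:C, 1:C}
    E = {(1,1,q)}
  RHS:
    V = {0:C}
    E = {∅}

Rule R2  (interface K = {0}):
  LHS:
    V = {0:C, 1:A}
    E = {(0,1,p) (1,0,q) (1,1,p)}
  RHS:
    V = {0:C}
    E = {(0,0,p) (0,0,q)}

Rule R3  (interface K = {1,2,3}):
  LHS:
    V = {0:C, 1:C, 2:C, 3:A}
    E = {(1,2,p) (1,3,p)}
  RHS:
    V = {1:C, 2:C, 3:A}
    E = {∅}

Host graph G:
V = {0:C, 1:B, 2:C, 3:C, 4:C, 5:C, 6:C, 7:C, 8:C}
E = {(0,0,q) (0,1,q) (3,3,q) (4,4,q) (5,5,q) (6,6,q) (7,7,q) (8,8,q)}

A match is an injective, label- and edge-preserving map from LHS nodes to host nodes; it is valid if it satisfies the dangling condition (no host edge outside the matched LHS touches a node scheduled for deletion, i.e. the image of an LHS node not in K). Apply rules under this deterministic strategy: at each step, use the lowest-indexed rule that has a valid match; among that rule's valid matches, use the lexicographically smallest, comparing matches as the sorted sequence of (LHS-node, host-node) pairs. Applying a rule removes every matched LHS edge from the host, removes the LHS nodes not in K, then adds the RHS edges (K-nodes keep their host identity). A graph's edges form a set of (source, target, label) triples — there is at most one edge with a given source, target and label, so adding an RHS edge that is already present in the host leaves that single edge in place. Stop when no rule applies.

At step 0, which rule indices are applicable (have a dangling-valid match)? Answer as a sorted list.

R0: no valid match — LHS pattern not found
R1: 42 valid matches — {0↦0, 1↦3}, {0↦0, 1↦4}, {0↦0, 1↦5} (+39 more)
R2: no valid match — LHS pattern not found
R3: no valid match — LHS pattern not found

Answer: [R1]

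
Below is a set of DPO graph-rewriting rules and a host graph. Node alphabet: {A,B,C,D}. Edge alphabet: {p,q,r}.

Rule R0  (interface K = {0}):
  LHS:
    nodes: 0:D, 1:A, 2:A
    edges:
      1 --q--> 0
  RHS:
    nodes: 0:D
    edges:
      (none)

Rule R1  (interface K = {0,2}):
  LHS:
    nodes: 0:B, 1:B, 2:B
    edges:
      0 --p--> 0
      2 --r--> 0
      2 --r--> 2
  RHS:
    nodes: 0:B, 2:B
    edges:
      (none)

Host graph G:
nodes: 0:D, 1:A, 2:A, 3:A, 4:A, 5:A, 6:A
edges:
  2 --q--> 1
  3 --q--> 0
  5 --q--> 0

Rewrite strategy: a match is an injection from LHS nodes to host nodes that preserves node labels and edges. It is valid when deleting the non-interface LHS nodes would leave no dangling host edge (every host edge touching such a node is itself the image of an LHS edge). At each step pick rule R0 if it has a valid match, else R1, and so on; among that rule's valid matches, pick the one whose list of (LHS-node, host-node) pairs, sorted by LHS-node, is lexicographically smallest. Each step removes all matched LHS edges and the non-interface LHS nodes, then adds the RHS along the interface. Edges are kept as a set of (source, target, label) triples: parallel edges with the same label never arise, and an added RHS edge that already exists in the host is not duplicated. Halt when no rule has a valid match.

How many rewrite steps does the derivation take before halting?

Answer: 2

Derivation:
[0] host  ⇒  7 nodes, 3 edges  {2-q->1 3-q->0 5-q->0}
[1] R0 @ {0↦0, 1↦3, 2↦4}  ⇒  5 nodes, 2 edges  {2-q->1 5-q->0}
[2] R0 @ {0↦0, 1↦5, 2↦6}  ⇒  3 nodes, 1 edges  {2-q->1}
halt: no rule applies after step 2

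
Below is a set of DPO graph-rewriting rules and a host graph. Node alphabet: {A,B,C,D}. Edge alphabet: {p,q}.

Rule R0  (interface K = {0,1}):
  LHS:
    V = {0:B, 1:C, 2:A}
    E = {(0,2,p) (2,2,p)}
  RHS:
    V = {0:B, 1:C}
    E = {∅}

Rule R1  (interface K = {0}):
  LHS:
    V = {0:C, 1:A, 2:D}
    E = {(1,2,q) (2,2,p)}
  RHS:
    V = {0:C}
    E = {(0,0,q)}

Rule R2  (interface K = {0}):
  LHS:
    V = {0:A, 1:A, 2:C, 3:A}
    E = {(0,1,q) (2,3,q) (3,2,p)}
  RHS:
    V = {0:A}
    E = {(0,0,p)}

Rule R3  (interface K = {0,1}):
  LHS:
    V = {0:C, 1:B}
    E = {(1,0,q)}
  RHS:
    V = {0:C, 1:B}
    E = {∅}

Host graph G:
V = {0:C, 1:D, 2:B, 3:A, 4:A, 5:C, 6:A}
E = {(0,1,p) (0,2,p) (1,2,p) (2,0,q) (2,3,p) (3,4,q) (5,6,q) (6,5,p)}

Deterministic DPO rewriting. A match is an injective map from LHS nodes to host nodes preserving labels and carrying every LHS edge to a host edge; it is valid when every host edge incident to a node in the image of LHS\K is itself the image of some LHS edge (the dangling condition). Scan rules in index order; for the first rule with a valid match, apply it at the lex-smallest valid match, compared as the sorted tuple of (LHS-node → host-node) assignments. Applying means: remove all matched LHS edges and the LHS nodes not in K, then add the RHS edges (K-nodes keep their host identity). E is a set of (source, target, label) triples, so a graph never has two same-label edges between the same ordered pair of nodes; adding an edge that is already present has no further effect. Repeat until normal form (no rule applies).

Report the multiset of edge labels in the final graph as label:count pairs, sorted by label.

[0] host  ⇒  7 nodes, 8 edges  {0-p->1 0-p->2 1-p->2 2-q->0 2-p->3 3-q->4 5-q->6 6-p->5}
[1] R2 @ {0↦3, 1↦4, 2↦5, 3↦6}  ⇒  4 nodes, 6 edges  {0-p->1 0-p->2 1-p->2 2-q->0 2-p->3 3-p->3}
[2] R0 @ {0↦2, 1↦0, 2↦3}  ⇒  3 nodes, 4 edges  {0-p->1 0-p->2 1-p->2 2-q->0}
[3] R3 @ {0↦0, 1↦2}  ⇒  3 nodes, 3 edges  {0-p->1 0-p->2 1-p->2}
halt: no rule applies after step 3
NF edges: [(0, 1, 'p'), (0, 2, 'p'), (1, 2, 'p')]

Answer: p:3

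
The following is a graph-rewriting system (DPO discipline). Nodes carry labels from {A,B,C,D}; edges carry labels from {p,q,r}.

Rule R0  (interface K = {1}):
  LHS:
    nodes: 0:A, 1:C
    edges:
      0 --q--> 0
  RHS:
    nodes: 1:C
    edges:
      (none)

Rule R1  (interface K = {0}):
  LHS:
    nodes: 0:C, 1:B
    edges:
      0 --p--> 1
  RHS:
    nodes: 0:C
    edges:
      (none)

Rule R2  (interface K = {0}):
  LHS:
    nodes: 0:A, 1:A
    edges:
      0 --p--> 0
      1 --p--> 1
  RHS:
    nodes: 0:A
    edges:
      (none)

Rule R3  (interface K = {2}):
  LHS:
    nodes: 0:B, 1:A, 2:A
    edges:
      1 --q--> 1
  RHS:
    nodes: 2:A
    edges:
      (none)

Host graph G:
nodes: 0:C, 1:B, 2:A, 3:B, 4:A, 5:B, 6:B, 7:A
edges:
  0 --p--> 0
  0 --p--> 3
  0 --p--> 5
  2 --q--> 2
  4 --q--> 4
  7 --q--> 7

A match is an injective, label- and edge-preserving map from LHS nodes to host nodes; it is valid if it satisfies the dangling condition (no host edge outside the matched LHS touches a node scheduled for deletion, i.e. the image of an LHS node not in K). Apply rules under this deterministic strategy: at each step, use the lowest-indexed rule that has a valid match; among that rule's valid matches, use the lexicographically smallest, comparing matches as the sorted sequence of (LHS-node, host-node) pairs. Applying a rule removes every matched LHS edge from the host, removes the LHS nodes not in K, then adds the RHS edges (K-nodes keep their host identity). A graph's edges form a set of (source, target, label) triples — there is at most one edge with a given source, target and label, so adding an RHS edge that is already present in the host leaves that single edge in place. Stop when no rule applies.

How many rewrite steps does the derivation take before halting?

[0] host  ⇒  8 nodes, 6 edges  {0-p->0 0-p->3 0-p->5 2-q->2 4-q->4 7-q->7}
[1] R0 @ {0↦2, 1↦0}  ⇒  7 nodes, 5 edges  {0-p->0 0-p->3 0-p->5 4-q->4 7-q->7}
[2] R0 @ {0↦4, 1↦0}  ⇒  6 nodes, 4 edges  {0-p->0 0-p->3 0-p->5 7-q->7}
[3] R0 @ {0↦7, 1↦0}  ⇒  5 nodes, 3 edges  {0-p->0 0-p->3 0-p->5}
[4] R1 @ {0↦0, 1↦3}  ⇒  4 nodes, 2 edges  {0-p->0 0-p->5}
[5] R1 @ {0↦0, 1↦5}  ⇒  3 nodes, 1 edges  {0-p->0}
final graph: no rule applies after step 5

Answer: 5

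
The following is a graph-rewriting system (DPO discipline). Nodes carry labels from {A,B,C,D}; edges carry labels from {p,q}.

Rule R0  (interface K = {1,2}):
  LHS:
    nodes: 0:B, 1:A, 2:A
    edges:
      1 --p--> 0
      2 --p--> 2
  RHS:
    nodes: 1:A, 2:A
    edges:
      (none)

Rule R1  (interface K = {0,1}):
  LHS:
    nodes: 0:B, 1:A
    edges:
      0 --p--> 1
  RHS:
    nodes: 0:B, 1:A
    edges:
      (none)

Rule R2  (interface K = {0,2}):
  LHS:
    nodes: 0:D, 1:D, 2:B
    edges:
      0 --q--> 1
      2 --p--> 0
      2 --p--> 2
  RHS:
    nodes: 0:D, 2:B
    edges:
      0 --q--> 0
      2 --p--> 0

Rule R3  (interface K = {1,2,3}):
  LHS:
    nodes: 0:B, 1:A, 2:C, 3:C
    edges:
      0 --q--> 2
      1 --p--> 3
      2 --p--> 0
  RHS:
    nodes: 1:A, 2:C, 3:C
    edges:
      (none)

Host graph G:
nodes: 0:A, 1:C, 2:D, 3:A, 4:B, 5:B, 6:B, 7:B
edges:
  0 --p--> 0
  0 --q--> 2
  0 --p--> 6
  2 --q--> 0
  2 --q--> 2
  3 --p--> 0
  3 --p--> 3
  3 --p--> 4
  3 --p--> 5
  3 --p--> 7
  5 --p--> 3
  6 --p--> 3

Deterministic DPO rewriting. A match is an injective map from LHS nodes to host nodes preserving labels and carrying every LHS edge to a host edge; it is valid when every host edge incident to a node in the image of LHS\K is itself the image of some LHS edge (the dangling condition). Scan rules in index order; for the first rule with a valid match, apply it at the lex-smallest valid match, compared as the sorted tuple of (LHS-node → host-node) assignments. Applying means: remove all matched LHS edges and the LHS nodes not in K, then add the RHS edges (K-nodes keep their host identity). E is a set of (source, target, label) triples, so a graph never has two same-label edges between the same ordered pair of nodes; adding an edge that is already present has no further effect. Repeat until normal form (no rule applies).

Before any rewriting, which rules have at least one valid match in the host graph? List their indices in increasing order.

R0: 2 valid matches — {0↦4, 1↦3, 2↦0}, {0↦7, 1↦3, 2↦0}
R1: 2 valid matches — {0↦5, 1↦3}, {0↦6, 1↦3}
R2: no valid match — LHS pattern not found
R3: no valid match — LHS pattern not found

Answer: [R0,R1]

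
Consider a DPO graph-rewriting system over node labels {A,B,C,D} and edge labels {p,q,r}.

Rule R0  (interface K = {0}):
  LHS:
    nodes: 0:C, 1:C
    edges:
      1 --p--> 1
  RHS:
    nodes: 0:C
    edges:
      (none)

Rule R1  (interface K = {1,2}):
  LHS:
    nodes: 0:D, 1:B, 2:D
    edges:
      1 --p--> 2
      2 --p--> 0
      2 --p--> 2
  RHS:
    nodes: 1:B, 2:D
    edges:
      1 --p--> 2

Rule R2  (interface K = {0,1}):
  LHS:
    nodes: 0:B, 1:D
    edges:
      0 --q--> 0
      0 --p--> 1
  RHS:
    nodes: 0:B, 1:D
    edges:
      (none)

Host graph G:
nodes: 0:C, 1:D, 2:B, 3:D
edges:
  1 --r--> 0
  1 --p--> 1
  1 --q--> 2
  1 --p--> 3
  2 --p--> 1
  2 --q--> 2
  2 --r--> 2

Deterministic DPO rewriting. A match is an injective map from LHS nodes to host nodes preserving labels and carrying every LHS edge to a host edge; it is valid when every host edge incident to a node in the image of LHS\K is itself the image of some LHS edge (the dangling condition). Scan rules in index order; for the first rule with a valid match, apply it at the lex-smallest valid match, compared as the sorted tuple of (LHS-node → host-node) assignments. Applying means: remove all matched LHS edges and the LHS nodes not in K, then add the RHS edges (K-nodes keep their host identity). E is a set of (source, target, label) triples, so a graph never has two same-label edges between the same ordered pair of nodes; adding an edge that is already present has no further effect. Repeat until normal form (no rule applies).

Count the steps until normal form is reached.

Answer: 2

Rewrite trace:
[0] host  ⇒  4 nodes, 7 edges  {1-r->0 1-p->1 1-q->2 1-p->3 2-p->1 2-q->2 2-r->2}
[1] R1 @ {0↦3, 1↦2, 2↦1}  ⇒  3 nodes, 5 edges  {1-r->0 1-q->2 2-p->1 2-q->2 2-r->2}
[2] R2 @ {0↦2, 1↦1}  ⇒  3 nodes, 3 edges  {1-r->0 1-q->2 2-r->2}
final graph: no rule applies after step 2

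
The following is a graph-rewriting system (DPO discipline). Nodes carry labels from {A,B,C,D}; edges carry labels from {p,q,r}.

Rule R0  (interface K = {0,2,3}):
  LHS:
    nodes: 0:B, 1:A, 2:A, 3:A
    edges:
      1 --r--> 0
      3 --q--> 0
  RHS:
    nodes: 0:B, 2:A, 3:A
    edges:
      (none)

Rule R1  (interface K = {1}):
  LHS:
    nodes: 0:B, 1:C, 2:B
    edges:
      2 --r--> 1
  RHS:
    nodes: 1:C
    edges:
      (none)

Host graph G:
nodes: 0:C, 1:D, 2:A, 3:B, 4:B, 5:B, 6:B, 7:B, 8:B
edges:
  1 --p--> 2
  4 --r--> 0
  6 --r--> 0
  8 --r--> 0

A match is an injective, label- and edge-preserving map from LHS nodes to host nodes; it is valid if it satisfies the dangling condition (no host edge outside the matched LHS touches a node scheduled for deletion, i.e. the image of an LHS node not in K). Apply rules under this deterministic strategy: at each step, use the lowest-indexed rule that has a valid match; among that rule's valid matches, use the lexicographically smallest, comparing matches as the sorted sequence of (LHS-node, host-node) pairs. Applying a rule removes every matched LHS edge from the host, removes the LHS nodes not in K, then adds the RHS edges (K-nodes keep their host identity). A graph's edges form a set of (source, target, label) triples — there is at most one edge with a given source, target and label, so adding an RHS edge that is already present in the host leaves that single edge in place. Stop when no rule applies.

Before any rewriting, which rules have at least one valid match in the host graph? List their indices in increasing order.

R0: no valid match — LHS pattern not found
R1: 9 valid matches — {0↦3, 1↦0, 2↦4}, {0↦3, 1↦0, 2↦6}, {0↦3, 1↦0, 2↦8} (+6 more)

Answer: [R1]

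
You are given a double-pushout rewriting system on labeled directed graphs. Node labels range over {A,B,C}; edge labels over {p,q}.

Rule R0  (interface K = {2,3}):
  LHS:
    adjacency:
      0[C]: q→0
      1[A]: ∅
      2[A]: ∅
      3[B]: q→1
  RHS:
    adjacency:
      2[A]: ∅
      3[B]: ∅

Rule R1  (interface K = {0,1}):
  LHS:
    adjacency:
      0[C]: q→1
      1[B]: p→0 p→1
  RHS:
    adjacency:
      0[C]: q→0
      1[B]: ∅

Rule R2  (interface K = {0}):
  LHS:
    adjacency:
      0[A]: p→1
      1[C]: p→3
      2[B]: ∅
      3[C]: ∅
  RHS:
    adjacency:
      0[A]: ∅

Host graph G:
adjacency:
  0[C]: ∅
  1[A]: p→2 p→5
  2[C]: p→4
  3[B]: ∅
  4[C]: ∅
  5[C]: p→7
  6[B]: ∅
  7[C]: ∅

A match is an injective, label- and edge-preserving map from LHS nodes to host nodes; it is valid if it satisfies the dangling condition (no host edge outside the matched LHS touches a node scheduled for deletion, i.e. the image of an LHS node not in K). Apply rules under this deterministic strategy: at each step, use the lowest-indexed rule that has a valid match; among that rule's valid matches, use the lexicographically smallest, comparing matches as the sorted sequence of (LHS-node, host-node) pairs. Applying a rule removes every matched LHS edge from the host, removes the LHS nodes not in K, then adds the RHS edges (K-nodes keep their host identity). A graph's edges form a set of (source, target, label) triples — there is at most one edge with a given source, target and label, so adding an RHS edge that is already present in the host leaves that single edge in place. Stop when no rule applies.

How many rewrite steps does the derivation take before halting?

start.  V:8 E:4  edges: 1-p->2 1-p->5 2-p->4 5-p->7
1. fire R2 via {0↦1, 1↦2, 2↦3, 3↦4}  →  V:5 E:2  edges: 1-p->5 5-p->7
2. fire R2 via {0↦1, 1↦5, 2↦6, 3↦7}  →  V:2 E:0  edges: ∅
halt: no rule applies after step 2

Answer: 2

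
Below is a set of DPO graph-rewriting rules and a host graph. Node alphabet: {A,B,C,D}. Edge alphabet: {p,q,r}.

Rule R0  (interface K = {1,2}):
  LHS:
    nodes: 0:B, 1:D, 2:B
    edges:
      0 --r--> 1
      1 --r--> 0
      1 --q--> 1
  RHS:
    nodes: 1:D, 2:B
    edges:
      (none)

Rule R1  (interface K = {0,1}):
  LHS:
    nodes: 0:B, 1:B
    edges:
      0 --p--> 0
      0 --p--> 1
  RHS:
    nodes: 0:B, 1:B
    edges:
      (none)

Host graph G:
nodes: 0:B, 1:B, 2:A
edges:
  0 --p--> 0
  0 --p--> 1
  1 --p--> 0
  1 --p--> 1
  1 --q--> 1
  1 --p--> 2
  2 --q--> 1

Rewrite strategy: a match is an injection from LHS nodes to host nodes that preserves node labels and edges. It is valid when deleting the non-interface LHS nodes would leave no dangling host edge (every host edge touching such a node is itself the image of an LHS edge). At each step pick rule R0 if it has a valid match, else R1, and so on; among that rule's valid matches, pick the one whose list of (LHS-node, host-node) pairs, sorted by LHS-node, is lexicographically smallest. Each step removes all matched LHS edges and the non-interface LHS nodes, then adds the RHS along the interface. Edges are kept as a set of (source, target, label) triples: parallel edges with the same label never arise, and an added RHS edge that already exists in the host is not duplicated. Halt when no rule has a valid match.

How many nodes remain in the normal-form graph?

Answer: 3

Derivation:
initial: |V|=3 |E|=7  E = 0-p->0 0-p->1 1-p->0 1-p->1 1-q->1 1-p->2 2-q->1
step 1: apply R1 at {0↦0, 1↦1}  → |V|=3 |E|=5  E = 1-p->0 1-p->1 1-q->1 1-p->2 2-q->1
step 2: apply R1 at {0↦1, 1↦0}  → |V|=3 |E|=3  E = 1-q->1 1-p->2 2-q->1
final graph: no rule applies after step 2
NF nodes: {0:B, 1:B, 2:A}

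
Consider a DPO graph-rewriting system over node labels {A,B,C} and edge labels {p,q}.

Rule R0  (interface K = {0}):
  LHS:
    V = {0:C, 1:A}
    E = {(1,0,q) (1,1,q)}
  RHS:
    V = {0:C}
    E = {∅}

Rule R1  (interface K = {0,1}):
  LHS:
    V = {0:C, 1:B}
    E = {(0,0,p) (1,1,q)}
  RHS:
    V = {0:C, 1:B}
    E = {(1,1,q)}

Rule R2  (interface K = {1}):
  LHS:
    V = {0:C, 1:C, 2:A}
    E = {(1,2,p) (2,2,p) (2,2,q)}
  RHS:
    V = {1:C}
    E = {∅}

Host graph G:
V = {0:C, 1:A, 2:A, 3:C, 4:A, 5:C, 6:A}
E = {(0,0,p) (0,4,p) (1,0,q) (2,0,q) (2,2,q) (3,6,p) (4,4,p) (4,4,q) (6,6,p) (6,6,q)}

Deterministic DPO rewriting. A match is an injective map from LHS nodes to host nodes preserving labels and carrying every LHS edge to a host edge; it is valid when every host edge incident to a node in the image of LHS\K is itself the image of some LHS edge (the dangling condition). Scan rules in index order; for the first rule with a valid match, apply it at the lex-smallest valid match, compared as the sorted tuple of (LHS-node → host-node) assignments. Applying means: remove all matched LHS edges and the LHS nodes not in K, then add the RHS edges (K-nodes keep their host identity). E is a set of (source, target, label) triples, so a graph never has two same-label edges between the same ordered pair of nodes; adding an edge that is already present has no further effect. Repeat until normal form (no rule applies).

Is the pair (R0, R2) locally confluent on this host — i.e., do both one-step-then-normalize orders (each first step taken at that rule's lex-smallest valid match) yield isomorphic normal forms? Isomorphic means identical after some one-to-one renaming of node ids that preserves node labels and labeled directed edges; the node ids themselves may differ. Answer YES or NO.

Answer: YES

Derivation:
branch R0-first: apply at {0↦0, 1↦2} → |E|=8, then 1 more step(s) → NF |V|=4 |E|=5 V={0:C, 1:A, 3:C, 6:A} E=0-p->0 1-q->0 3-p->6 6-p->6 6-q->6
branch R2-first: apply at {0↦5, 1↦0, 2↦4} → |E|=7, then 1 more step(s) → NF |V|=4 |E|=5 V={0:C, 1:A, 3:C, 6:A} E=0-p->0 1-q->0 3-p->6 6-p->6 6-q->6
graphs isomorphic (equal up to label-preserving node renaming)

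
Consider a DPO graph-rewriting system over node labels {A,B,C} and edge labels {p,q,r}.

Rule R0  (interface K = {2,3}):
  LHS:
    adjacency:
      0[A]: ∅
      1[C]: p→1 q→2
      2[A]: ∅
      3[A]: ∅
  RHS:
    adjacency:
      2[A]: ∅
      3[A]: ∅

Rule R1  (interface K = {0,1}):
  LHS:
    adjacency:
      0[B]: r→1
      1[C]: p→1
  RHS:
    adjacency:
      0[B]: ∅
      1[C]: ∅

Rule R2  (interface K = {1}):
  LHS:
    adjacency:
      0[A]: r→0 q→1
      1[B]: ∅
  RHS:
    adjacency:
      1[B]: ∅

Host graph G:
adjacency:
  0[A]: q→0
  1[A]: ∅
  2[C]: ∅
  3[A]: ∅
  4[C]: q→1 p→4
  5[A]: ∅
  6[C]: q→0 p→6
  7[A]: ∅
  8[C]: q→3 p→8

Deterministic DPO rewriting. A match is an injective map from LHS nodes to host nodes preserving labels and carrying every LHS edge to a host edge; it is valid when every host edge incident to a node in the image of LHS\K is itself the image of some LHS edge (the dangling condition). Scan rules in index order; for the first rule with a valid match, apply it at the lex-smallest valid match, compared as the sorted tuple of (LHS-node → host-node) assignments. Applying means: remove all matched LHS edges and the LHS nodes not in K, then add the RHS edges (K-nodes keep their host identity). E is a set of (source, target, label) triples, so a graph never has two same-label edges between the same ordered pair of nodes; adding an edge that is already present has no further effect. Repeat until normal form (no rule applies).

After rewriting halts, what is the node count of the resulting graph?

Answer: 3

Derivation:
[0] host  ⇒  9 nodes, 7 edges  {0-q->0 4-q->1 4-p->4 6-q->0 6-p->6 8-q->3 8-p->8}
[1] R0 @ {0↦5, 1↦4, 2↦1, 3↦0}  ⇒  7 nodes, 5 edges  {0-q->0 6-q->0 6-p->6 8-q->3 8-p->8}
[2] R0 @ {0↦1, 1↦6, 2↦0, 3↦3}  ⇒  5 nodes, 3 edges  {0-q->0 8-q->3 8-p->8}
[3] R0 @ {0↦7, 1↦8, 2↦3, 3↦0}  ⇒  3 nodes, 1 edges  {0-q->0}
normal form: no rule applies after step 3
NF nodes: {0:A, 2:C, 3:A}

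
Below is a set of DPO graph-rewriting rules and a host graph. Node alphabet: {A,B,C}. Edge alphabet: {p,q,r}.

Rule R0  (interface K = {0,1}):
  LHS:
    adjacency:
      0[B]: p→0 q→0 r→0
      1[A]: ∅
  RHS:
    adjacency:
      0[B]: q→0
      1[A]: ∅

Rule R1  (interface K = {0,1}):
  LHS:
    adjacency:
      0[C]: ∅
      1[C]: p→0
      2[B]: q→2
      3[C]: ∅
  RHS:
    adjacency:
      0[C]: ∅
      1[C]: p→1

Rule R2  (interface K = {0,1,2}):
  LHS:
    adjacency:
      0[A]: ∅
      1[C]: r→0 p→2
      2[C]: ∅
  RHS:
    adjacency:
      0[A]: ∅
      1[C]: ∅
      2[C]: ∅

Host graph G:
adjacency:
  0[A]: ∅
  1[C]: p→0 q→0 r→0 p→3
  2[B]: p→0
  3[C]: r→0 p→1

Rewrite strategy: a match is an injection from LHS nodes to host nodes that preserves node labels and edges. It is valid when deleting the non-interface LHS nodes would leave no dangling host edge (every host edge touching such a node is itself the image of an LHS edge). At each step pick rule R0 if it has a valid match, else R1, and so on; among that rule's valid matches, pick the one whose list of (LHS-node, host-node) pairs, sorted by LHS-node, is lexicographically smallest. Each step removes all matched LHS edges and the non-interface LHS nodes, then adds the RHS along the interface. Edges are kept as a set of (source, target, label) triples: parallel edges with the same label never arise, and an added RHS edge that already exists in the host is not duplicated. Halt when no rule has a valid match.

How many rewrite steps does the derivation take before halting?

start.  V:4 E:7  edges: 1-p->0 1-q->0 1-r->0 1-p->3 2-p->0 3-r->0 3-p->1
1. fire R2 via {0↦0, 1↦1, 2↦3}  →  V:4 E:5  edges: 1-p->0 1-q->0 2-p->0 3-r->0 3-p->1
2. fire R2 via {0↦0, 1↦3, 2↦1}  →  V:4 E:3  edges: 1-p->0 1-q->0 2-p->0
halt: no rule applies after step 2

Answer: 2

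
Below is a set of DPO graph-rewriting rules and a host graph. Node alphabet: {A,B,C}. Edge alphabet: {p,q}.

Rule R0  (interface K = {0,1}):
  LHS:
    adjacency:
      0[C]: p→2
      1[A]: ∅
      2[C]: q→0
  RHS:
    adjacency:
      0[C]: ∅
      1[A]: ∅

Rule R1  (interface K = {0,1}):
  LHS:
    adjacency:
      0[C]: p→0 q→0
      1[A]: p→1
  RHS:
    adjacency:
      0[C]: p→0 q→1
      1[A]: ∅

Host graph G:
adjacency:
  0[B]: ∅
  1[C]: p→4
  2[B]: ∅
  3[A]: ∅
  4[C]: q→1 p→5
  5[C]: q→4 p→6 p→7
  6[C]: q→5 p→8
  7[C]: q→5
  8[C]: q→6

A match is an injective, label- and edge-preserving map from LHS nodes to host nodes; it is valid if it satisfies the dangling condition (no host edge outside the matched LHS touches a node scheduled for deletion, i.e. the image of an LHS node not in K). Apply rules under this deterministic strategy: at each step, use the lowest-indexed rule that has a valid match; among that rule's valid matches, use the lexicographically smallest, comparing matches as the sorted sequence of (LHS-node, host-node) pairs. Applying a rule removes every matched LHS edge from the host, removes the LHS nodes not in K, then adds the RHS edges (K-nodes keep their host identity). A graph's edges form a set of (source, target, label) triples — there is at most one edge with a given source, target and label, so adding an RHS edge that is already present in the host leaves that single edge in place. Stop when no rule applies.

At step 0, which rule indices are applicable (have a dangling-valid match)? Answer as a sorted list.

Answer: [R0]

Rewrite trace:
R0: 2 valid matches — {0↦5, 1↦3, 2↦7}, {0↦6, 1↦3, 2↦8}
R1: no valid match — LHS pattern not found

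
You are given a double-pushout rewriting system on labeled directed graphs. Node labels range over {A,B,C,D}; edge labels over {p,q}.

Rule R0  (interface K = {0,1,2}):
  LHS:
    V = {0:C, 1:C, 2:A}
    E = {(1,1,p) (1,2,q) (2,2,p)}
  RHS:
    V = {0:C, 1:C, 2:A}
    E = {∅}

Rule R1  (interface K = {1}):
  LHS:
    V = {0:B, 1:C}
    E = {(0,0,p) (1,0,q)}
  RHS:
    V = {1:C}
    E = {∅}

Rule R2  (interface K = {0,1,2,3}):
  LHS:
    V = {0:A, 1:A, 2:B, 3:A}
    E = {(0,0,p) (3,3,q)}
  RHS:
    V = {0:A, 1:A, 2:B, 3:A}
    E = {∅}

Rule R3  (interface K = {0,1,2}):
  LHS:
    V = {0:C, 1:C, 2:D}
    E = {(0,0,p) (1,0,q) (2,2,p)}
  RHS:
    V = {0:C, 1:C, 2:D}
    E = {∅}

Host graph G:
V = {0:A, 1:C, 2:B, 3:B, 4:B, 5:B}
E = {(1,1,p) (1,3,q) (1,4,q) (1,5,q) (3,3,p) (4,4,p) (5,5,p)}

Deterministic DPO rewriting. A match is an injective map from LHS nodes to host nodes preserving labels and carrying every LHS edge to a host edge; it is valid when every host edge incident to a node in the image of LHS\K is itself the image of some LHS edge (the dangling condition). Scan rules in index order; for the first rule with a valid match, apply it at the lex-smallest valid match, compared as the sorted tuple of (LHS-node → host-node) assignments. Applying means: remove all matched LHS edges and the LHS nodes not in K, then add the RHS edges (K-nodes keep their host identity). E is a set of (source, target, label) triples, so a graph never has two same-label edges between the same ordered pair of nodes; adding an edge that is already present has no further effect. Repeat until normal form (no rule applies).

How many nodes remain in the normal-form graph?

Answer: 3

Derivation:
start.  V:6 E:7  edges: 1-p->1 1-q->3 1-q->4 1-q->5 3-p->3 4-p->4 5-p->5
1. fire R1 via {0↦3, 1↦1}  →  V:5 E:5  edges: 1-p->1 1-q->4 1-q->5 4-p->4 5-p->5
2. fire R1 via {0↦4, 1↦1}  →  V:4 E:3  edges: 1-p->1 1-q->5 5-p->5
3. fire R1 via {0↦5, 1↦1}  →  V:3 E:1  edges: 1-p->1
halt: no rule applies after step 3
NF nodes: {0:A, 1:C, 2:B}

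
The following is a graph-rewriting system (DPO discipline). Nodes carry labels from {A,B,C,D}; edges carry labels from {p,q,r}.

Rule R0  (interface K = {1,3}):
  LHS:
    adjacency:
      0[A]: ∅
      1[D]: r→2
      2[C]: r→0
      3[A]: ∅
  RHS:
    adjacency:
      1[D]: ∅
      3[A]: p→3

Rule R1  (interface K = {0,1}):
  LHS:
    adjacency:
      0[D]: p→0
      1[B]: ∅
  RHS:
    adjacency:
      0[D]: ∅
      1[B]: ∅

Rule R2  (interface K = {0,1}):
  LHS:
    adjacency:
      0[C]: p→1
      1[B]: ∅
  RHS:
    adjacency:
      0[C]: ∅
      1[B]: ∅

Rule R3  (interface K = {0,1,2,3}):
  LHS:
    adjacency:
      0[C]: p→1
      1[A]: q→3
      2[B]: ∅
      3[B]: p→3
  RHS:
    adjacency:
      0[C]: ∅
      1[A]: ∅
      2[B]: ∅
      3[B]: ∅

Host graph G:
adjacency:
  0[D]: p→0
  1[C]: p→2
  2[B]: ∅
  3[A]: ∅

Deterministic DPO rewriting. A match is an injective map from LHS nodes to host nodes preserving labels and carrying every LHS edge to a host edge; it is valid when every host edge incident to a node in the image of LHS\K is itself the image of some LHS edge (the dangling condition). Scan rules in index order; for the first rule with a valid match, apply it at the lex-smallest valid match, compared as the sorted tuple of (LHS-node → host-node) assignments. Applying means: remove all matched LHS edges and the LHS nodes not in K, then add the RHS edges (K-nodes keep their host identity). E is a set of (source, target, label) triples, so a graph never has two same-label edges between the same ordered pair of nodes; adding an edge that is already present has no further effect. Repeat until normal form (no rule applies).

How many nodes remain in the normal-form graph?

Answer: 4

Steps:
[0] host  ⇒  4 nodes, 2 edges  {0-p->0 1-p->2}
[1] R1 @ {0↦0, 1↦2}  ⇒  4 nodes, 1 edges  {1-p->2}
[2] R2 @ {0↦1, 1↦2}  ⇒  4 nodes, 0 edges  {∅}
halt: no rule applies after step 2
NF nodes: {0:D, 1:C, 2:B, 3:A}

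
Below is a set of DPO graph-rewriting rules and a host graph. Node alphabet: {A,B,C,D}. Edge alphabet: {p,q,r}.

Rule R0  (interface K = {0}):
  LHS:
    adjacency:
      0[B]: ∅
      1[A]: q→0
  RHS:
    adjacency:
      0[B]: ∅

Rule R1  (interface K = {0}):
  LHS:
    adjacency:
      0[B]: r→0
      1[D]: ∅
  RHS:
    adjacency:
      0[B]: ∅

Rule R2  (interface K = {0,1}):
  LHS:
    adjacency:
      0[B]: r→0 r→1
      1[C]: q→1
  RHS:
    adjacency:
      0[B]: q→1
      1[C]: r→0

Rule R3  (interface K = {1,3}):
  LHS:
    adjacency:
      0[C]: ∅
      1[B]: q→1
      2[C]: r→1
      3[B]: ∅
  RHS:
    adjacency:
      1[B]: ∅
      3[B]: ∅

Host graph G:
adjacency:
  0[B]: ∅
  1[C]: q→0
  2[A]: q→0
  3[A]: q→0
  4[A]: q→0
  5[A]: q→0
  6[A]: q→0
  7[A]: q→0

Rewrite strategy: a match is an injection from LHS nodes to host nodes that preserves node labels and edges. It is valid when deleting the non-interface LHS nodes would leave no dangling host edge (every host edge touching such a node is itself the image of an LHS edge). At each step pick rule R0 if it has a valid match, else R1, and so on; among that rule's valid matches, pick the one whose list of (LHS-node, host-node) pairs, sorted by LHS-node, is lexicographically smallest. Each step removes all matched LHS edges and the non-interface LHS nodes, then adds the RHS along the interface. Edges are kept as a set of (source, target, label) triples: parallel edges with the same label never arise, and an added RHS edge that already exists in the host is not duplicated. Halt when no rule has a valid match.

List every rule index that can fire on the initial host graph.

Answer: [R0]

Derivation:
R0: 6 valid matches — {0↦0, 1↦2}, {0↦0, 1↦3}, {0↦0, 1↦4} (+3 more)
R1: no valid match — LHS pattern not found
R2: no valid match — LHS pattern not found
R3: no valid match — LHS pattern not found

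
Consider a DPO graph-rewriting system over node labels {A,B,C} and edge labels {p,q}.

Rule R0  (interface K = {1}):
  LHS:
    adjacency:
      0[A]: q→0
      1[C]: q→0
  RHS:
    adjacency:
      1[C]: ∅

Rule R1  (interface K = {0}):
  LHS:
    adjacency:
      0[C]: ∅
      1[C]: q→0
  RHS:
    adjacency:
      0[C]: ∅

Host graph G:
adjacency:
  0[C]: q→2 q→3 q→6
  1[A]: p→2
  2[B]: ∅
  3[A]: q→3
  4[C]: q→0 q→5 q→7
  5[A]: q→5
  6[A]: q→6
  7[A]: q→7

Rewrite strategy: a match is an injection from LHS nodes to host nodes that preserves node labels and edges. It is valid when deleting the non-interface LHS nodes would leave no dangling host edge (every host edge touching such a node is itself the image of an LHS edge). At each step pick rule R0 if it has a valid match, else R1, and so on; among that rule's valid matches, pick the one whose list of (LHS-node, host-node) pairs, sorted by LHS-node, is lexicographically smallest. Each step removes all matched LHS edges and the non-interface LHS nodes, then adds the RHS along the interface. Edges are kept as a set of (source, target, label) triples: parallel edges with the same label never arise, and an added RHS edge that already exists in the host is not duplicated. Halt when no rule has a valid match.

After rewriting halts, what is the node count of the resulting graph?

[0] host  ⇒  8 nodes, 11 edges  {0-q->2 0-q->3 0-q->6 1-p->2 3-q->3 4-q->0 4-q->5 4-q->7 5-q->5 6-q->6 7-q->7}
[1] R0 @ {0↦3, 1↦0}  ⇒  7 nodes, 9 edges  {0-q->2 0-q->6 1-p->2 4-q->0 4-q->5 4-q->7 5-q->5 6-q->6 7-q->7}
[2] R0 @ {0↦5, 1↦4}  ⇒  6 nodes, 7 edges  {0-q->2 0-q->6 1-p->2 4-q->0 4-q->7 6-q->6 7-q->7}
[3] R0 @ {0↦6, 1↦0}  ⇒  5 nodes, 5 edges  {0-q->2 1-p->2 4-q->0 4-q->7 7-q->7}
[4] R0 @ {0↦7, 1↦4}  ⇒  4 nodes, 3 edges  {0-q->2 1-p->2 4-q->0}
[5] R1 @ {0↦0, 1↦4}  ⇒  3 nodes, 2 edges  {0-q->2 1-p->2}
final graph: no rule applies after step 5
NF nodes: {0:C, 1:A, 2:B}

Answer: 3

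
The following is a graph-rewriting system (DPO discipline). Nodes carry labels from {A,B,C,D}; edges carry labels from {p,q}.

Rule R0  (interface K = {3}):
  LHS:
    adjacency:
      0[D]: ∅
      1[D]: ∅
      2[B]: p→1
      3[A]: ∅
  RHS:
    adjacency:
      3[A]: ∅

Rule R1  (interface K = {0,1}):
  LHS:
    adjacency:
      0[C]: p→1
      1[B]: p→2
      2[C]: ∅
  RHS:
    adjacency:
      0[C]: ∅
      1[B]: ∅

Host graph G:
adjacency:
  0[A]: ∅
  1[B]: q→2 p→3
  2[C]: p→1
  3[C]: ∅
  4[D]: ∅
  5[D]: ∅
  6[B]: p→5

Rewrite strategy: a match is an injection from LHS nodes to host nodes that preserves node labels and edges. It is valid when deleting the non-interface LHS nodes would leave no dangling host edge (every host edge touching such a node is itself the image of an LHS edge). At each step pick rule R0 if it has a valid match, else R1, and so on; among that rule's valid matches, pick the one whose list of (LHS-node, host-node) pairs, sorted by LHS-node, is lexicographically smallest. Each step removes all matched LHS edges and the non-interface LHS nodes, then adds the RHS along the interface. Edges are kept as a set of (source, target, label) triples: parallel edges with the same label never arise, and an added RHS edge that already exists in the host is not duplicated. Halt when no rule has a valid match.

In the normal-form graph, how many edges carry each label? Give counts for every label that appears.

Answer: q:1

Steps:
start.  V:7 E:4  edges: 1-q->2 1-p->3 2-p->1 6-p->5
1. fire R0 via {0↦4, 1↦5, 2↦6, 3↦0}  →  V:4 E:3  edges: 1-q->2 1-p->3 2-p->1
2. fire R1 via {0↦2, 1↦1, 2↦3}  →  V:3 E:1  edges: 1-q->2
final graph: no rule applies after step 2
NF edges: [(1, 2, 'q')]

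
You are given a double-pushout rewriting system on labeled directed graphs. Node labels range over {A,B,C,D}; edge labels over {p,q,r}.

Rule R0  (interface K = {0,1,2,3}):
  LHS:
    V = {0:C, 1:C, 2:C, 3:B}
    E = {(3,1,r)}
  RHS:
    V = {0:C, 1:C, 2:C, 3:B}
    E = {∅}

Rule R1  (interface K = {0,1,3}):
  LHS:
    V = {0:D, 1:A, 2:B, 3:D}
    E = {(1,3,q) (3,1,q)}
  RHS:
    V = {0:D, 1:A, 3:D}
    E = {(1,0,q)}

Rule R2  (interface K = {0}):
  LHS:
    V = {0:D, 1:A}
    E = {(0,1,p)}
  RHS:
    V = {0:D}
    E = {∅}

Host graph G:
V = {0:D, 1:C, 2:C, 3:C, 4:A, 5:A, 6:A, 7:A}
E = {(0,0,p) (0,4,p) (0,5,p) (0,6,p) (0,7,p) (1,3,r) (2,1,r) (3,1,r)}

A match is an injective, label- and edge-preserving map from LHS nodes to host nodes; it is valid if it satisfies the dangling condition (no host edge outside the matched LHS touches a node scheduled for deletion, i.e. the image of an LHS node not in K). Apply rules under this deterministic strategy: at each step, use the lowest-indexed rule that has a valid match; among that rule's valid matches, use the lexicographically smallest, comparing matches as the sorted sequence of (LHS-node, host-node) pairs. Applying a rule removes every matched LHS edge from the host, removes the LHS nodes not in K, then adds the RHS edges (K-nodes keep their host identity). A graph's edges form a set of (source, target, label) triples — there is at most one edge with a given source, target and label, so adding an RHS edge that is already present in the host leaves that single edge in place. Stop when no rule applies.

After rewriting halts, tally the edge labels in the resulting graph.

Answer: p:1 r:3

Steps:
initial: |V|=8 |E|=8  E = 0-p->0 0-p->4 0-p->5 0-p->6 0-p->7 1-r->3 2-r->1 3-r->1
step 1: apply R2 at {0↦0, 1↦4}  → |V|=7 |E|=7  E = 0-p->0 0-p->5 0-p->6 0-p->7 1-r->3 2-r->1 3-r->1
step 2: apply R2 at {0↦0, 1↦5}  → |V|=6 |E|=6  E = 0-p->0 0-p->6 0-p->7 1-r->3 2-r->1 3-r->1
step 3: apply R2 at {0↦0, 1↦6}  → |V|=5 |E|=5  E = 0-p->0 0-p->7 1-r->3 2-r->1 3-r->1
step 4: apply R2 at {0↦0, 1↦7}  → |V|=4 |E|=4  E = 0-p->0 1-r->3 2-r->1 3-r->1
normal form: no rule applies after step 4
NF edges: [(0, 0, 'p'), (1, 3, 'r'), (2, 1, 'r'), (3, 1, 'r')]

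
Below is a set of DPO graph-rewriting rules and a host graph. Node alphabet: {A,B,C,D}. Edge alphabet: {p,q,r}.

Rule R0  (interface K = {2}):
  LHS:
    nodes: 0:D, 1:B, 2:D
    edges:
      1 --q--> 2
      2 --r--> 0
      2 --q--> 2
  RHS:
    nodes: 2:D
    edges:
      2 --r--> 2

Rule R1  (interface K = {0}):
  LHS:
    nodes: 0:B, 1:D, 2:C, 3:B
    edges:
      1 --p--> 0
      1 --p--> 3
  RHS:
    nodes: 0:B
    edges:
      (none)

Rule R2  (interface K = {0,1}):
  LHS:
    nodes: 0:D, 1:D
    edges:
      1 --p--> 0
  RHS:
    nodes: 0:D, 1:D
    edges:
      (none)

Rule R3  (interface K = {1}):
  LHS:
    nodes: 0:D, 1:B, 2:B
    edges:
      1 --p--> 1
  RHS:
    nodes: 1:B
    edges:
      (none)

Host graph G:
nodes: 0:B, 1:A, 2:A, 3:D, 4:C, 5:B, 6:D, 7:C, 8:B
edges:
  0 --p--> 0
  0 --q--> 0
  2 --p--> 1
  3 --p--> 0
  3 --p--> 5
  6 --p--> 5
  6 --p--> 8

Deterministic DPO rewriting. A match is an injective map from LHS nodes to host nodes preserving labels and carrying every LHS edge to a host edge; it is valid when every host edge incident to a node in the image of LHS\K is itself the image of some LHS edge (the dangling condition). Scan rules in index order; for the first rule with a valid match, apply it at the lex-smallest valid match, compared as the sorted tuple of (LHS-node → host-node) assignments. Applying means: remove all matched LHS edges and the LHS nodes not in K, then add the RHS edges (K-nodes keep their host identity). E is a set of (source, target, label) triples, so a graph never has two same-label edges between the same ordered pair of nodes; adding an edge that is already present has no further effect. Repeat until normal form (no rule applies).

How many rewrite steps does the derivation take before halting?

Answer: 2

Derivation:
initial: |V|=9 |E|=7  E = 0-p->0 0-q->0 2-p->1 3-p->0 3-p->5 6-p->5 6-p->8
step 1: apply R1 at {0↦5, 1↦6, 2↦4, 3↦8}  → |V|=6 |E|=5  E = 0-p->0 0-q->0 2-p->1 3-p->0 3-p->5
step 2: apply R1 at {0↦0, 1↦3, 2↦7, 3↦5}  → |V|=3 |E|=3  E = 0-p->0 0-q->0 2-p->1
final graph: no rule applies after step 2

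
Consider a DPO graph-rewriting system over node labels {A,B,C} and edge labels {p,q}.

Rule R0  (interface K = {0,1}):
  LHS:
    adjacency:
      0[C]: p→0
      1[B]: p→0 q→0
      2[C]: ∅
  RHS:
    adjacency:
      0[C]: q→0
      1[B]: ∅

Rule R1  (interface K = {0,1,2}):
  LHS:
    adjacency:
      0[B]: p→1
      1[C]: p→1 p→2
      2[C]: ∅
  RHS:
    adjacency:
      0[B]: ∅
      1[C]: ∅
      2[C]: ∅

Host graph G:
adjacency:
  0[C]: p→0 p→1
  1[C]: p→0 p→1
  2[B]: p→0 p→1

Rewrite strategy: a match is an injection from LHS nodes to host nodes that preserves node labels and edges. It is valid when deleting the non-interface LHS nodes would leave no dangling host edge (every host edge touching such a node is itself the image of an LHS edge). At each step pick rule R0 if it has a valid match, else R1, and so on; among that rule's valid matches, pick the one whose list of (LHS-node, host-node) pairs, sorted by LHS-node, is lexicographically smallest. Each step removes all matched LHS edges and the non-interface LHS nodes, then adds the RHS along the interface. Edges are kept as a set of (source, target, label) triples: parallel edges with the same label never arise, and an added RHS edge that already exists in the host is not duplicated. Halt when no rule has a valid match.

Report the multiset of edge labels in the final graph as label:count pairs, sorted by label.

initial: |V|=3 |E|=6  E = 0-p->0 0-p->1 1-p->0 1-p->1 2-p->0 2-p->1
step 1: apply R1 at {0↦2, 1↦0, 2↦1}  → |V|=3 |E|=3  E = 1-p->0 1-p->1 2-p->1
step 2: apply R1 at {0↦2, 1↦1, 2↦0}  → |V|=3 |E|=0  E = ∅
final graph: no rule applies after step 2
NF edges: []

Answer: (no edges)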